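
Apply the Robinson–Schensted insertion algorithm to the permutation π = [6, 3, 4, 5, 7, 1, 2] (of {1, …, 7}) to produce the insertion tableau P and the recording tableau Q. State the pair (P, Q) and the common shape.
P = [1, 2, 5, 7] / [3, 4] / [6];  Q = [1, 3, 4, 5] / [2, 7] / [6];  common shape = (4, 2, 1)

Row-insert the values π_1, π_2, … into P one at a time, bumping the leftmost entry strictly greater than the inserted value down to the next row. The recording tableau Q records, in position (i, j), the step at which that cell was added to P.
  Insert 6 (step 1): P = [6];  Q = [1]
  Insert 3 (step 2): P = [3] / [6];  Q = [1] / [2]
  Insert 4 (step 3): P = [3, 4] / [6];  Q = [1, 3] / [2]
  Insert 5 (step 4): P = [3, 4, 5] / [6];  Q = [1, 3, 4] / [2]
  Insert 7 (step 5): P = [3, 4, 5, 7] / [6];  Q = [1, 3, 4, 5] / [2]
  Insert 1 (step 6): P = [1, 4, 5, 7] / [3] / [6];  Q = [1, 3, 4, 5] / [2] / [6]
  Insert 2 (step 7): P = [1, 2, 5, 7] / [3, 4] / [6];  Q = [1, 3, 4, 5] / [2, 7] / [6]
Final shape: (4, 2, 1).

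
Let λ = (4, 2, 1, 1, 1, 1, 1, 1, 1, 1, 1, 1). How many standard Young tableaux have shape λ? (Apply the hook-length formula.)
# SYT of shape (4, 2, 1, 1, 1, 1, 1, 1, 1, 1, 1, 1) = 4004

Hook-length formula: f^λ = n! / Π hook(c), product over all cells c of the Young diagram. For λ = (4, 2, 1, 1, 1, 1, 1, 1, 1, 1, 1, 1), n = 16 boxes. Hook lengths by row (left-to-right, top-to-bottom): [15, 4, 2, 1]; [12, 1]; [10]; [9]; [8]; [7]; [6]; [5]; [4]; [3]; [2]; [1]. Product of hooks = 5225472000. So f^λ = 16! / 5225472000 = 20922789888000 / 5225472000 = 4004.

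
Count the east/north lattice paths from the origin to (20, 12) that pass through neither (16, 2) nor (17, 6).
Number of paths = 217224399

Inclusion–exclusion. Total paths: C(32, 20) = 225792840. Through P₁: C(18, 16)·C(14, 4) = 153153. Through P₂: C(23, 17)·C(9, 3) = 8479548. Since P₁ is strictly southwest of P₂, a monotone path through both must visit P₁ then P₂; paths through both = C(18, 16)·C(5, 1)·C(9, 3) = 64260. Avoid both = 225792840 − 153153 − 8479548 + 64260 = 217224399.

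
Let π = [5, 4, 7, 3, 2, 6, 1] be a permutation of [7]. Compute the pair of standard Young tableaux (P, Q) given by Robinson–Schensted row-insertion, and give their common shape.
P = [1, 6] / [2, 7] / [3] / [4] / [5];  Q = [1, 3] / [2, 6] / [4] / [5] / [7];  common shape = (2, 2, 1, 1, 1)

Row-insert the values π_1, π_2, … into P one at a time, bumping the leftmost entry strictly greater than the inserted value down to the next row. The recording tableau Q records, in position (i, j), the step at which that cell was added to P.
  Insert 5 (step 1): P = [5];  Q = [1]
  Insert 4 (step 2): P = [4] / [5];  Q = [1] / [2]
  Insert 7 (step 3): P = [4, 7] / [5];  Q = [1, 3] / [2]
  Insert 3 (step 4): P = [3, 7] / [4] / [5];  Q = [1, 3] / [2] / [4]
  Insert 2 (step 5): P = [2, 7] / [3] / [4] / [5];  Q = [1, 3] / [2] / [4] / [5]
  Insert 6 (step 6): P = [2, 6] / [3, 7] / [4] / [5];  Q = [1, 3] / [2, 6] / [4] / [5]
  Insert 1 (step 7): P = [1, 6] / [2, 7] / [3] / [4] / [5];  Q = [1, 3] / [2, 6] / [4] / [5] / [7]
Final shape: (2, 2, 1, 1, 1).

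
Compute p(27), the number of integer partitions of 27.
p(27) = 3010

Compute p(n) via the recurrence p(n, m) = p(n, m−1) + p(n−m, m), where p(n, m) counts partitions of n with all parts ≤ m and p(n) = p(n, n). The base cases are p(0, m) = 1 and p(n, 0) = 0 for n > 0. Filling the table yields p(27) = 3010. (Euler's pentagonal recurrence is an alternative.)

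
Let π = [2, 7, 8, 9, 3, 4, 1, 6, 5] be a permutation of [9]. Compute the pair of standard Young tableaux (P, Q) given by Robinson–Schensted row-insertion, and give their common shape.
P = [1, 3, 4, 5] / [2, 6, 9] / [7, 8];  Q = [1, 2, 3, 4] / [5, 6, 8] / [7, 9];  common shape = (4, 3, 2)

Row-insert the values π_1, π_2, … into P one at a time, bumping the leftmost entry strictly greater than the inserted value down to the next row. The recording tableau Q records, in position (i, j), the step at which that cell was added to P.
  Insert 2 (step 1): P = [2];  Q = [1]
  Insert 7 (step 2): P = [2, 7];  Q = [1, 2]
  Insert 8 (step 3): P = [2, 7, 8];  Q = [1, 2, 3]
  Insert 9 (step 4): P = [2, 7, 8, 9];  Q = [1, 2, 3, 4]
  Insert 3 (step 5): P = [2, 3, 8, 9] / [7];  Q = [1, 2, 3, 4] / [5]
  Insert 4 (step 6): P = [2, 3, 4, 9] / [7, 8];  Q = [1, 2, 3, 4] / [5, 6]
  Insert 1 (step 7): P = [1, 3, 4, 9] / [2, 8] / [7];  Q = [1, 2, 3, 4] / [5, 6] / [7]
  Insert 6 (step 8): P = [1, 3, 4, 6] / [2, 8, 9] / [7];  Q = [1, 2, 3, 4] / [5, 6, 8] / [7]
  Insert 5 (step 9): P = [1, 3, 4, 5] / [2, 6, 9] / [7, 8];  Q = [1, 2, 3, 4] / [5, 6, 8] / [7, 9]
Final shape: (4, 3, 2).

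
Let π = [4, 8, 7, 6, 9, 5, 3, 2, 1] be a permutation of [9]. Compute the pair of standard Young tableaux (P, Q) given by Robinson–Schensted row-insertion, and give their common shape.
P = [1, 5, 9] / [2] / [3] / [4] / [6] / [7] / [8];  Q = [1, 2, 5] / [3] / [4] / [6] / [7] / [8] / [9];  common shape = (3, 1, 1, 1, 1, 1, 1)

Row-insert the values π_1, π_2, … into P one at a time, bumping the leftmost entry strictly greater than the inserted value down to the next row. The recording tableau Q records, in position (i, j), the step at which that cell was added to P.
  Insert 4 (step 1): P = [4];  Q = [1]
  Insert 8 (step 2): P = [4, 8];  Q = [1, 2]
  Insert 7 (step 3): P = [4, 7] / [8];  Q = [1, 2] / [3]
  Insert 6 (step 4): P = [4, 6] / [7] / [8];  Q = [1, 2] / [3] / [4]
  Insert 9 (step 5): P = [4, 6, 9] / [7] / [8];  Q = [1, 2, 5] / [3] / [4]
  Insert 5 (step 6): P = [4, 5, 9] / [6] / [7] / [8];  Q = [1, 2, 5] / [3] / [4] / [6]
  Insert 3 (step 7): P = [3, 5, 9] / [4] / [6] / [7] / [8];  Q = [1, 2, 5] / [3] / [4] / [6] / [7]
  Insert 2 (step 8): P = [2, 5, 9] / [3] / [4] / [6] / [7] / [8];  Q = [1, 2, 5] / [3] / [4] / [6] / [7] / [8]
  Insert 1 (step 9): P = [1, 5, 9] / [2] / [3] / [4] / [6] / [7] / [8];  Q = [1, 2, 5] / [3] / [4] / [6] / [7] / [8] / [9]
Final shape: (3, 1, 1, 1, 1, 1, 1).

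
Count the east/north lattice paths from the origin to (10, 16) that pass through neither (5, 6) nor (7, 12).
Number of paths = 2613529

Inclusion–exclusion. Total paths: C(26, 10) = 5311735. Through P₁: C(11, 5)·C(15, 5) = 1387386. Through P₂: C(19, 7)·C(7, 3) = 1763580. Since P₁ is strictly southwest of P₂, a monotone path through both must visit P₁ then P₂; paths through both = C(11, 5)·C(8, 2)·C(7, 3) = 452760. Avoid both = 5311735 − 1387386 − 1763580 + 452760 = 2613529.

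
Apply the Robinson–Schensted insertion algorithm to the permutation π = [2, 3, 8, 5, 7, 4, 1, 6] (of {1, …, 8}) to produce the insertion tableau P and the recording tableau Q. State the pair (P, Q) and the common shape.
P = [1, 3, 4, 6] / [2, 7] / [5] / [8];  Q = [1, 2, 3, 5] / [4, 8] / [6] / [7];  common shape = (4, 2, 1, 1)

Row-insert the values π_1, π_2, … into P one at a time, bumping the leftmost entry strictly greater than the inserted value down to the next row. The recording tableau Q records, in position (i, j), the step at which that cell was added to P.
  Insert 2 (step 1): P = [2];  Q = [1]
  Insert 3 (step 2): P = [2, 3];  Q = [1, 2]
  Insert 8 (step 3): P = [2, 3, 8];  Q = [1, 2, 3]
  Insert 5 (step 4): P = [2, 3, 5] / [8];  Q = [1, 2, 3] / [4]
  Insert 7 (step 5): P = [2, 3, 5, 7] / [8];  Q = [1, 2, 3, 5] / [4]
  Insert 4 (step 6): P = [2, 3, 4, 7] / [5] / [8];  Q = [1, 2, 3, 5] / [4] / [6]
  Insert 1 (step 7): P = [1, 3, 4, 7] / [2] / [5] / [8];  Q = [1, 2, 3, 5] / [4] / [6] / [7]
  Insert 6 (step 8): P = [1, 3, 4, 6] / [2, 7] / [5] / [8];  Q = [1, 2, 3, 5] / [4, 8] / [6] / [7]
Final shape: (4, 2, 1, 1).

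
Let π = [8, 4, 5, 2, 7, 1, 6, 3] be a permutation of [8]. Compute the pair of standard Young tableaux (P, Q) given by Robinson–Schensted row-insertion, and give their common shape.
P = [1, 3, 6] / [2, 5] / [4, 7] / [8];  Q = [1, 3, 5] / [2, 7] / [4, 8] / [6];  common shape = (3, 2, 2, 1)

Row-insert the values π_1, π_2, … into P one at a time, bumping the leftmost entry strictly greater than the inserted value down to the next row. The recording tableau Q records, in position (i, j), the step at which that cell was added to P.
  Insert 8 (step 1): P = [8];  Q = [1]
  Insert 4 (step 2): P = [4] / [8];  Q = [1] / [2]
  Insert 5 (step 3): P = [4, 5] / [8];  Q = [1, 3] / [2]
  Insert 2 (step 4): P = [2, 5] / [4] / [8];  Q = [1, 3] / [2] / [4]
  Insert 7 (step 5): P = [2, 5, 7] / [4] / [8];  Q = [1, 3, 5] / [2] / [4]
  Insert 1 (step 6): P = [1, 5, 7] / [2] / [4] / [8];  Q = [1, 3, 5] / [2] / [4] / [6]
  Insert 6 (step 7): P = [1, 5, 6] / [2, 7] / [4] / [8];  Q = [1, 3, 5] / [2, 7] / [4] / [6]
  Insert 3 (step 8): P = [1, 3, 6] / [2, 5] / [4, 7] / [8];  Q = [1, 3, 5] / [2, 7] / [4, 8] / [6]
Final shape: (3, 2, 2, 1).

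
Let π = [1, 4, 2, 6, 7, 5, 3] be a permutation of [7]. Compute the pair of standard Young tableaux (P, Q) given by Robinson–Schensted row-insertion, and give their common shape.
P = [1, 2, 3, 7] / [4, 5] / [6];  Q = [1, 2, 4, 5] / [3, 6] / [7];  common shape = (4, 2, 1)

Row-insert the values π_1, π_2, … into P one at a time, bumping the leftmost entry strictly greater than the inserted value down to the next row. The recording tableau Q records, in position (i, j), the step at which that cell was added to P.
  Insert 1 (step 1): P = [1];  Q = [1]
  Insert 4 (step 2): P = [1, 4];  Q = [1, 2]
  Insert 2 (step 3): P = [1, 2] / [4];  Q = [1, 2] / [3]
  Insert 6 (step 4): P = [1, 2, 6] / [4];  Q = [1, 2, 4] / [3]
  Insert 7 (step 5): P = [1, 2, 6, 7] / [4];  Q = [1, 2, 4, 5] / [3]
  Insert 5 (step 6): P = [1, 2, 5, 7] / [4, 6];  Q = [1, 2, 4, 5] / [3, 6]
  Insert 3 (step 7): P = [1, 2, 3, 7] / [4, 5] / [6];  Q = [1, 2, 4, 5] / [3, 6] / [7]
Final shape: (4, 2, 1).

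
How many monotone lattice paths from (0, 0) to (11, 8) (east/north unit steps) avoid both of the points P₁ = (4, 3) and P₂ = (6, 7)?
Number of paths = 40716

Inclusion–exclusion. Total paths: C(19, 11) = 75582. Through P₁: C(7, 4)·C(12, 7) = 27720. Through P₂: C(13, 6)·C(6, 5) = 10296. Since P₁ is strictly southwest of P₂, a monotone path through both must visit P₁ then P₂; paths through both = C(7, 4)·C(6, 2)·C(6, 5) = 3150. Avoid both = 75582 − 27720 − 10296 + 3150 = 40716.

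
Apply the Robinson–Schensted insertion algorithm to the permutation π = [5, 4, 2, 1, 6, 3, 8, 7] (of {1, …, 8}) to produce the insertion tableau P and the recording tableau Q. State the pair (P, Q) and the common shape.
P = [1, 3, 7] / [2, 6, 8] / [4] / [5];  Q = [1, 5, 7] / [2, 6, 8] / [3] / [4];  common shape = (3, 3, 1, 1)

Row-insert the values π_1, π_2, … into P one at a time, bumping the leftmost entry strictly greater than the inserted value down to the next row. The recording tableau Q records, in position (i, j), the step at which that cell was added to P.
  Insert 5 (step 1): P = [5];  Q = [1]
  Insert 4 (step 2): P = [4] / [5];  Q = [1] / [2]
  Insert 2 (step 3): P = [2] / [4] / [5];  Q = [1] / [2] / [3]
  Insert 1 (step 4): P = [1] / [2] / [4] / [5];  Q = [1] / [2] / [3] / [4]
  Insert 6 (step 5): P = [1, 6] / [2] / [4] / [5];  Q = [1, 5] / [2] / [3] / [4]
  Insert 3 (step 6): P = [1, 3] / [2, 6] / [4] / [5];  Q = [1, 5] / [2, 6] / [3] / [4]
  Insert 8 (step 7): P = [1, 3, 8] / [2, 6] / [4] / [5];  Q = [1, 5, 7] / [2, 6] / [3] / [4]
  Insert 7 (step 8): P = [1, 3, 7] / [2, 6, 8] / [4] / [5];  Q = [1, 5, 7] / [2, 6, 8] / [3] / [4]
Final shape: (3, 3, 1, 1).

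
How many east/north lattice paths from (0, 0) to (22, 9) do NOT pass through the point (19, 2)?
Number of paths = 20134875

Total paths from (0, 0) to (22, 9): C(31, 22) = 20160075. Paths through (19, 2): (paths (0, 0) → (19, 2)) × (paths (19, 2) → (22, 9)) = C(21, 19) · C(10, 3) = 210 · 120 = 25200. Avoidance count = 20160075 − 25200 = 20134875.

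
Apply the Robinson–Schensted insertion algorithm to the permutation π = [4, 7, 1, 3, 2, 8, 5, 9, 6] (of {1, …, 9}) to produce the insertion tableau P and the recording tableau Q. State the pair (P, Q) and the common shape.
P = [1, 2, 5, 6] / [3, 7, 8, 9] / [4];  Q = [1, 2, 6, 8] / [3, 4, 7, 9] / [5];  common shape = (4, 4, 1)

Row-insert the values π_1, π_2, … into P one at a time, bumping the leftmost entry strictly greater than the inserted value down to the next row. The recording tableau Q records, in position (i, j), the step at which that cell was added to P.
  Insert 4 (step 1): P = [4];  Q = [1]
  Insert 7 (step 2): P = [4, 7];  Q = [1, 2]
  Insert 1 (step 3): P = [1, 7] / [4];  Q = [1, 2] / [3]
  Insert 3 (step 4): P = [1, 3] / [4, 7];  Q = [1, 2] / [3, 4]
  Insert 2 (step 5): P = [1, 2] / [3, 7] / [4];  Q = [1, 2] / [3, 4] / [5]
  Insert 8 (step 6): P = [1, 2, 8] / [3, 7] / [4];  Q = [1, 2, 6] / [3, 4] / [5]
  Insert 5 (step 7): P = [1, 2, 5] / [3, 7, 8] / [4];  Q = [1, 2, 6] / [3, 4, 7] / [5]
  Insert 9 (step 8): P = [1, 2, 5, 9] / [3, 7, 8] / [4];  Q = [1, 2, 6, 8] / [3, 4, 7] / [5]
  Insert 6 (step 9): P = [1, 2, 5, 6] / [3, 7, 8, 9] / [4];  Q = [1, 2, 6, 8] / [3, 4, 7, 9] / [5]
Final shape: (4, 4, 1).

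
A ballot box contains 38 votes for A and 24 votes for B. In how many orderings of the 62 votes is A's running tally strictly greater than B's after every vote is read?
Strict-lead orderings = 21898107332699325

Total orderings of the 62 votes with 38 for A: C(62, 38) = 96977332473382725. By the Bertrand ballot formula (Cycle Lemma / reflection principle), the number of orderings in which A is strictly ahead of B throughout is (p − q)/(p + q) · C(p + q, p) = (38 − 24)/(38 + 24) · 96977332473382725 = 21898107332699325.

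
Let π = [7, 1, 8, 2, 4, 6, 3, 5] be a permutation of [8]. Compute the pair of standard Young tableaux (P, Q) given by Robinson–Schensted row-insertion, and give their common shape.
P = [1, 2, 3, 5] / [4, 6] / [7, 8];  Q = [1, 3, 5, 6] / [2, 4] / [7, 8];  common shape = (4, 2, 2)

Row-insert the values π_1, π_2, … into P one at a time, bumping the leftmost entry strictly greater than the inserted value down to the next row. The recording tableau Q records, in position (i, j), the step at which that cell was added to P.
  Insert 7 (step 1): P = [7];  Q = [1]
  Insert 1 (step 2): P = [1] / [7];  Q = [1] / [2]
  Insert 8 (step 3): P = [1, 8] / [7];  Q = [1, 3] / [2]
  Insert 2 (step 4): P = [1, 2] / [7, 8];  Q = [1, 3] / [2, 4]
  Insert 4 (step 5): P = [1, 2, 4] / [7, 8];  Q = [1, 3, 5] / [2, 4]
  Insert 6 (step 6): P = [1, 2, 4, 6] / [7, 8];  Q = [1, 3, 5, 6] / [2, 4]
  Insert 3 (step 7): P = [1, 2, 3, 6] / [4, 8] / [7];  Q = [1, 3, 5, 6] / [2, 4] / [7]
  Insert 5 (step 8): P = [1, 2, 3, 5] / [4, 6] / [7, 8];  Q = [1, 3, 5, 6] / [2, 4] / [7, 8]
Final shape: (4, 2, 2).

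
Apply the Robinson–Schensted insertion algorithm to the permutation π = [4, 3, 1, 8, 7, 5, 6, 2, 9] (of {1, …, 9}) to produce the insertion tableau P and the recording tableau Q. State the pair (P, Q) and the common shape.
P = [1, 2, 6, 9] / [3, 5] / [4, 7] / [8];  Q = [1, 4, 7, 9] / [2, 5] / [3, 6] / [8];  common shape = (4, 2, 2, 1)

Row-insert the values π_1, π_2, … into P one at a time, bumping the leftmost entry strictly greater than the inserted value down to the next row. The recording tableau Q records, in position (i, j), the step at which that cell was added to P.
  Insert 4 (step 1): P = [4];  Q = [1]
  Insert 3 (step 2): P = [3] / [4];  Q = [1] / [2]
  Insert 1 (step 3): P = [1] / [3] / [4];  Q = [1] / [2] / [3]
  Insert 8 (step 4): P = [1, 8] / [3] / [4];  Q = [1, 4] / [2] / [3]
  Insert 7 (step 5): P = [1, 7] / [3, 8] / [4];  Q = [1, 4] / [2, 5] / [3]
  Insert 5 (step 6): P = [1, 5] / [3, 7] / [4, 8];  Q = [1, 4] / [2, 5] / [3, 6]
  Insert 6 (step 7): P = [1, 5, 6] / [3, 7] / [4, 8];  Q = [1, 4, 7] / [2, 5] / [3, 6]
  Insert 2 (step 8): P = [1, 2, 6] / [3, 5] / [4, 7] / [8];  Q = [1, 4, 7] / [2, 5] / [3, 6] / [8]
  Insert 9 (step 9): P = [1, 2, 6, 9] / [3, 5] / [4, 7] / [8];  Q = [1, 4, 7, 9] / [2, 5] / [3, 6] / [8]
Final shape: (4, 2, 2, 1).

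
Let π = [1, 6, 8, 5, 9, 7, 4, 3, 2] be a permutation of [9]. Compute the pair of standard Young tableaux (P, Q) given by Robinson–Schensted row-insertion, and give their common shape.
P = [1, 2, 7, 9] / [3, 8] / [4] / [5] / [6];  Q = [1, 2, 3, 5] / [4, 6] / [7] / [8] / [9];  common shape = (4, 2, 1, 1, 1)

Row-insert the values π_1, π_2, … into P one at a time, bumping the leftmost entry strictly greater than the inserted value down to the next row. The recording tableau Q records, in position (i, j), the step at which that cell was added to P.
  Insert 1 (step 1): P = [1];  Q = [1]
  Insert 6 (step 2): P = [1, 6];  Q = [1, 2]
  Insert 8 (step 3): P = [1, 6, 8];  Q = [1, 2, 3]
  Insert 5 (step 4): P = [1, 5, 8] / [6];  Q = [1, 2, 3] / [4]
  Insert 9 (step 5): P = [1, 5, 8, 9] / [6];  Q = [1, 2, 3, 5] / [4]
  Insert 7 (step 6): P = [1, 5, 7, 9] / [6, 8];  Q = [1, 2, 3, 5] / [4, 6]
  Insert 4 (step 7): P = [1, 4, 7, 9] / [5, 8] / [6];  Q = [1, 2, 3, 5] / [4, 6] / [7]
  Insert 3 (step 8): P = [1, 3, 7, 9] / [4, 8] / [5] / [6];  Q = [1, 2, 3, 5] / [4, 6] / [7] / [8]
  Insert 2 (step 9): P = [1, 2, 7, 9] / [3, 8] / [4] / [5] / [6];  Q = [1, 2, 3, 5] / [4, 6] / [7] / [8] / [9]
Final shape: (4, 2, 1, 1, 1).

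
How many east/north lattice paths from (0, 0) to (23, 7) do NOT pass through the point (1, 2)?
Number of paths = 1793610

Total paths from (0, 0) to (23, 7): C(30, 23) = 2035800. Paths through (1, 2): (paths (0, 0) → (1, 2)) × (paths (1, 2) → (23, 7)) = C(3, 1) · C(27, 22) = 3 · 80730 = 242190. Avoidance count = 2035800 − 242190 = 1793610.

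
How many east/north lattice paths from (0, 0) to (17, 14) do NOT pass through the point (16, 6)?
Number of paths = 264511008

Total paths from (0, 0) to (17, 14): C(31, 17) = 265182525. Paths through (16, 6): (paths (0, 0) → (16, 6)) × (paths (16, 6) → (17, 14)) = C(22, 16) · C(9, 1) = 74613 · 9 = 671517. Avoidance count = 265182525 − 671517 = 264511008.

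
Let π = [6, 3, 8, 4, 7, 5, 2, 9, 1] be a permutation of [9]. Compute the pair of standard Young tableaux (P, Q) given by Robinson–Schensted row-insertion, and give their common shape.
P = [1, 4, 5, 9] / [2, 7] / [3] / [6] / [8];  Q = [1, 3, 5, 8] / [2, 4] / [6] / [7] / [9];  common shape = (4, 2, 1, 1, 1)

Row-insert the values π_1, π_2, … into P one at a time, bumping the leftmost entry strictly greater than the inserted value down to the next row. The recording tableau Q records, in position (i, j), the step at which that cell was added to P.
  Insert 6 (step 1): P = [6];  Q = [1]
  Insert 3 (step 2): P = [3] / [6];  Q = [1] / [2]
  Insert 8 (step 3): P = [3, 8] / [6];  Q = [1, 3] / [2]
  Insert 4 (step 4): P = [3, 4] / [6, 8];  Q = [1, 3] / [2, 4]
  Insert 7 (step 5): P = [3, 4, 7] / [6, 8];  Q = [1, 3, 5] / [2, 4]
  Insert 5 (step 6): P = [3, 4, 5] / [6, 7] / [8];  Q = [1, 3, 5] / [2, 4] / [6]
  Insert 2 (step 7): P = [2, 4, 5] / [3, 7] / [6] / [8];  Q = [1, 3, 5] / [2, 4] / [6] / [7]
  Insert 9 (step 8): P = [2, 4, 5, 9] / [3, 7] / [6] / [8];  Q = [1, 3, 5, 8] / [2, 4] / [6] / [7]
  Insert 1 (step 9): P = [1, 4, 5, 9] / [2, 7] / [3] / [6] / [8];  Q = [1, 3, 5, 8] / [2, 4] / [6] / [7] / [9]
Final shape: (4, 2, 1, 1, 1).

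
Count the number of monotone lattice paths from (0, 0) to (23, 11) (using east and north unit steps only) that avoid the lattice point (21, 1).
Number of paths = 286096308

Total paths from (0, 0) to (23, 11): C(34, 23) = 286097760. Paths through (21, 1): (paths (0, 0) → (21, 1)) × (paths (21, 1) → (23, 11)) = C(22, 21) · C(12, 2) = 22 · 66 = 1452. Avoidance count = 286097760 − 1452 = 286096308.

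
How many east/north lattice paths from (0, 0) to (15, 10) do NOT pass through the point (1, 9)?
Number of paths = 3268610

Total paths from (0, 0) to (15, 10): C(25, 15) = 3268760. Paths through (1, 9): (paths (0, 0) → (1, 9)) × (paths (1, 9) → (15, 10)) = C(10, 1) · C(15, 14) = 10 · 15 = 150. Avoidance count = 3268760 − 150 = 3268610.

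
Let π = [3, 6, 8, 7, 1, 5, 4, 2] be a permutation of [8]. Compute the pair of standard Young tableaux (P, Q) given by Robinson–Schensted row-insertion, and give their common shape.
P = [1, 2, 7] / [3, 4] / [5] / [6] / [8];  Q = [1, 2, 3] / [4, 6] / [5] / [7] / [8];  common shape = (3, 2, 1, 1, 1)

Row-insert the values π_1, π_2, … into P one at a time, bumping the leftmost entry strictly greater than the inserted value down to the next row. The recording tableau Q records, in position (i, j), the step at which that cell was added to P.
  Insert 3 (step 1): P = [3];  Q = [1]
  Insert 6 (step 2): P = [3, 6];  Q = [1, 2]
  Insert 8 (step 3): P = [3, 6, 8];  Q = [1, 2, 3]
  Insert 7 (step 4): P = [3, 6, 7] / [8];  Q = [1, 2, 3] / [4]
  Insert 1 (step 5): P = [1, 6, 7] / [3] / [8];  Q = [1, 2, 3] / [4] / [5]
  Insert 5 (step 6): P = [1, 5, 7] / [3, 6] / [8];  Q = [1, 2, 3] / [4, 6] / [5]
  Insert 4 (step 7): P = [1, 4, 7] / [3, 5] / [6] / [8];  Q = [1, 2, 3] / [4, 6] / [5] / [7]
  Insert 2 (step 8): P = [1, 2, 7] / [3, 4] / [5] / [6] / [8];  Q = [1, 2, 3] / [4, 6] / [5] / [7] / [8]
Final shape: (3, 2, 1, 1, 1).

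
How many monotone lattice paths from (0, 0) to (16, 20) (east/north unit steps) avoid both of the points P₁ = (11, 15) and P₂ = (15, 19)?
Number of paths = 2730607150

Inclusion–exclusion. Total paths: C(36, 16) = 7307872110. Through P₁: C(26, 11)·C(10, 5) = 1946992320. Through P₂: C(34, 15)·C(2, 1) = 3711935040. Since P₁ is strictly southwest of P₂, a monotone path through both must visit P₁ then P₂; paths through both = C(26, 11)·C(8, 4)·C(2, 1) = 1081662400. Avoid both = 7307872110 − 1946992320 − 3711935040 + 1081662400 = 2730607150.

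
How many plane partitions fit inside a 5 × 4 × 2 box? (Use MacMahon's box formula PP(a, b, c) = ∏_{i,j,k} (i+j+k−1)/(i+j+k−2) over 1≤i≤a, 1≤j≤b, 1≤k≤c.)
PP(5, 4, 2) = 5292

Evaluate the triple product over i = 1..5, j = 1..4, k = 1..2. The factors are (2/1) · (3/2) · (3/2) · (4/3) · (4/3) · (5/4) · (5/4) · (6/5) · … (40 factors total). The numerators and denominators telescope so the product is an integer; carrying out the multiplication exactly gives PP(5, 4, 2) = 5292.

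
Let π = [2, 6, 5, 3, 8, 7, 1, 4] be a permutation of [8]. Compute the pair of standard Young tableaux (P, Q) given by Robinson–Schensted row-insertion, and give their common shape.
P = [1, 3, 4] / [2, 7] / [5, 8] / [6];  Q = [1, 2, 5] / [3, 6] / [4, 8] / [7];  common shape = (3, 2, 2, 1)

Row-insert the values π_1, π_2, … into P one at a time, bumping the leftmost entry strictly greater than the inserted value down to the next row. The recording tableau Q records, in position (i, j), the step at which that cell was added to P.
  Insert 2 (step 1): P = [2];  Q = [1]
  Insert 6 (step 2): P = [2, 6];  Q = [1, 2]
  Insert 5 (step 3): P = [2, 5] / [6];  Q = [1, 2] / [3]
  Insert 3 (step 4): P = [2, 3] / [5] / [6];  Q = [1, 2] / [3] / [4]
  Insert 8 (step 5): P = [2, 3, 8] / [5] / [6];  Q = [1, 2, 5] / [3] / [4]
  Insert 7 (step 6): P = [2, 3, 7] / [5, 8] / [6];  Q = [1, 2, 5] / [3, 6] / [4]
  Insert 1 (step 7): P = [1, 3, 7] / [2, 8] / [5] / [6];  Q = [1, 2, 5] / [3, 6] / [4] / [7]
  Insert 4 (step 8): P = [1, 3, 4] / [2, 7] / [5, 8] / [6];  Q = [1, 2, 5] / [3, 6] / [4, 8] / [7]
Final shape: (3, 2, 2, 1).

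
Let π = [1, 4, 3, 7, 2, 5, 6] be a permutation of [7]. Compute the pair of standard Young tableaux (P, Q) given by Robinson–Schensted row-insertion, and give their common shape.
P = [1, 2, 5, 6] / [3, 7] / [4];  Q = [1, 2, 4, 7] / [3, 6] / [5];  common shape = (4, 2, 1)

Row-insert the values π_1, π_2, … into P one at a time, bumping the leftmost entry strictly greater than the inserted value down to the next row. The recording tableau Q records, in position (i, j), the step at which that cell was added to P.
  Insert 1 (step 1): P = [1];  Q = [1]
  Insert 4 (step 2): P = [1, 4];  Q = [1, 2]
  Insert 3 (step 3): P = [1, 3] / [4];  Q = [1, 2] / [3]
  Insert 7 (step 4): P = [1, 3, 7] / [4];  Q = [1, 2, 4] / [3]
  Insert 2 (step 5): P = [1, 2, 7] / [3] / [4];  Q = [1, 2, 4] / [3] / [5]
  Insert 5 (step 6): P = [1, 2, 5] / [3, 7] / [4];  Q = [1, 2, 4] / [3, 6] / [5]
  Insert 6 (step 7): P = [1, 2, 5, 6] / [3, 7] / [4];  Q = [1, 2, 4, 7] / [3, 6] / [5]
Final shape: (4, 2, 1).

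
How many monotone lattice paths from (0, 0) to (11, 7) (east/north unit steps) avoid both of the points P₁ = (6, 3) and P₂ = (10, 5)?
Number of paths = 16011

Inclusion–exclusion. Total paths: C(18, 11) = 31824. Through P₁: C(9, 6)·C(9, 5) = 10584. Through P₂: C(15, 10)·C(3, 1) = 9009. Since P₁ is strictly southwest of P₂, a monotone path through both must visit P₁ then P₂; paths through both = C(9, 6)·C(6, 4)·C(3, 1) = 3780. Avoid both = 31824 − 10584 − 9009 + 3780 = 16011.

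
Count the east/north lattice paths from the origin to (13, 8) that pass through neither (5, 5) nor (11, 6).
Number of paths = 98238

Inclusion–exclusion. Total paths: C(21, 13) = 203490. Through P₁: C(10, 5)·C(11, 8) = 41580. Through P₂: C(17, 11)·C(4, 2) = 74256. Since P₁ is strictly southwest of P₂, a monotone path through both must visit P₁ then P₂; paths through both = C(10, 5)·C(7, 6)·C(4, 2) = 10584. Avoid both = 203490 − 41580 − 74256 + 10584 = 98238.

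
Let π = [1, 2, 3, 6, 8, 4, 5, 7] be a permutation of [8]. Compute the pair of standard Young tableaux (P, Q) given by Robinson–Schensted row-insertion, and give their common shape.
P = [1, 2, 3, 4, 5, 7] / [6, 8];  Q = [1, 2, 3, 4, 5, 8] / [6, 7];  common shape = (6, 2)

Row-insert the values π_1, π_2, … into P one at a time, bumping the leftmost entry strictly greater than the inserted value down to the next row. The recording tableau Q records, in position (i, j), the step at which that cell was added to P.
  Insert 1 (step 1): P = [1];  Q = [1]
  Insert 2 (step 2): P = [1, 2];  Q = [1, 2]
  Insert 3 (step 3): P = [1, 2, 3];  Q = [1, 2, 3]
  Insert 6 (step 4): P = [1, 2, 3, 6];  Q = [1, 2, 3, 4]
  Insert 8 (step 5): P = [1, 2, 3, 6, 8];  Q = [1, 2, 3, 4, 5]
  Insert 4 (step 6): P = [1, 2, 3, 4, 8] / [6];  Q = [1, 2, 3, 4, 5] / [6]
  Insert 5 (step 7): P = [1, 2, 3, 4, 5] / [6, 8];  Q = [1, 2, 3, 4, 5] / [6, 7]
  Insert 7 (step 8): P = [1, 2, 3, 4, 5, 7] / [6, 8];  Q = [1, 2, 3, 4, 5, 8] / [6, 7]
Final shape: (6, 2).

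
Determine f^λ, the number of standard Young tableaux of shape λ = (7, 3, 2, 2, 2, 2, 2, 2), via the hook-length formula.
# SYT of shape (7, 3, 2, 2, 2, 2, 2, 2) = 164148600

Hook-length formula: f^λ = n! / Π hook(c), product over all cells c of the Young diagram. For λ = (7, 3, 2, 2, 2, 2, 2, 2), n = 22 boxes. Hook lengths by row (left-to-right, top-to-bottom): [14, 13, 6, 4, 3, 2, 1]; [9, 8, 1]; [7, 6]; [6, 5]; [5, 4]; [4, 3]; [3, 2]; [2, 1]. Product of hooks = 6847458508800. So f^λ = 22! / 6847458508800 = 1124000727777607680000 / 6847458508800 = 164148600.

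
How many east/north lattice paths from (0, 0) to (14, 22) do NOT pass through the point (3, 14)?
Number of paths = 3744901440

Total paths from (0, 0) to (14, 22): C(36, 14) = 3796297200. Paths through (3, 14): (paths (0, 0) → (3, 14)) × (paths (3, 14) → (14, 22)) = C(17, 3) · C(19, 11) = 680 · 75582 = 51395760. Avoidance count = 3796297200 − 51395760 = 3744901440.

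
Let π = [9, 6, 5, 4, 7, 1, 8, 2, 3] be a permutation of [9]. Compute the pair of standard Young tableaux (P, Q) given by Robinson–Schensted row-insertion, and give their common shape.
P = [1, 2, 3] / [4, 7, 8] / [5] / [6] / [9];  Q = [1, 5, 7] / [2, 8, 9] / [3] / [4] / [6];  common shape = (3, 3, 1, 1, 1)

Row-insert the values π_1, π_2, … into P one at a time, bumping the leftmost entry strictly greater than the inserted value down to the next row. The recording tableau Q records, in position (i, j), the step at which that cell was added to P.
  Insert 9 (step 1): P = [9];  Q = [1]
  Insert 6 (step 2): P = [6] / [9];  Q = [1] / [2]
  Insert 5 (step 3): P = [5] / [6] / [9];  Q = [1] / [2] / [3]
  Insert 4 (step 4): P = [4] / [5] / [6] / [9];  Q = [1] / [2] / [3] / [4]
  Insert 7 (step 5): P = [4, 7] / [5] / [6] / [9];  Q = [1, 5] / [2] / [3] / [4]
  Insert 1 (step 6): P = [1, 7] / [4] / [5] / [6] / [9];  Q = [1, 5] / [2] / [3] / [4] / [6]
  Insert 8 (step 7): P = [1, 7, 8] / [4] / [5] / [6] / [9];  Q = [1, 5, 7] / [2] / [3] / [4] / [6]
  Insert 2 (step 8): P = [1, 2, 8] / [4, 7] / [5] / [6] / [9];  Q = [1, 5, 7] / [2, 8] / [3] / [4] / [6]
  Insert 3 (step 9): P = [1, 2, 3] / [4, 7, 8] / [5] / [6] / [9];  Q = [1, 5, 7] / [2, 8, 9] / [3] / [4] / [6]
Final shape: (3, 3, 1, 1, 1).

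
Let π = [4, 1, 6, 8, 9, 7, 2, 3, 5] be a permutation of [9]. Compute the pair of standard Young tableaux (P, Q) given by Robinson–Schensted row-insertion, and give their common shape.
P = [1, 2, 3, 5] / [4, 6, 7, 9] / [8];  Q = [1, 3, 4, 5] / [2, 6, 8, 9] / [7];  common shape = (4, 4, 1)

Row-insert the values π_1, π_2, … into P one at a time, bumping the leftmost entry strictly greater than the inserted value down to the next row. The recording tableau Q records, in position (i, j), the step at which that cell was added to P.
  Insert 4 (step 1): P = [4];  Q = [1]
  Insert 1 (step 2): P = [1] / [4];  Q = [1] / [2]
  Insert 6 (step 3): P = [1, 6] / [4];  Q = [1, 3] / [2]
  Insert 8 (step 4): P = [1, 6, 8] / [4];  Q = [1, 3, 4] / [2]
  Insert 9 (step 5): P = [1, 6, 8, 9] / [4];  Q = [1, 3, 4, 5] / [2]
  Insert 7 (step 6): P = [1, 6, 7, 9] / [4, 8];  Q = [1, 3, 4, 5] / [2, 6]
  Insert 2 (step 7): P = [1, 2, 7, 9] / [4, 6] / [8];  Q = [1, 3, 4, 5] / [2, 6] / [7]
  Insert 3 (step 8): P = [1, 2, 3, 9] / [4, 6, 7] / [8];  Q = [1, 3, 4, 5] / [2, 6, 8] / [7]
  Insert 5 (step 9): P = [1, 2, 3, 5] / [4, 6, 7, 9] / [8];  Q = [1, 3, 4, 5] / [2, 6, 8, 9] / [7]
Final shape: (4, 4, 1).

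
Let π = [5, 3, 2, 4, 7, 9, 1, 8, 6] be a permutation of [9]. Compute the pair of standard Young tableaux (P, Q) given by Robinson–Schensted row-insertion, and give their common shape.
P = [1, 4, 6, 8] / [2, 7] / [3, 9] / [5];  Q = [1, 4, 5, 6] / [2, 8] / [3, 9] / [7];  common shape = (4, 2, 2, 1)

Row-insert the values π_1, π_2, … into P one at a time, bumping the leftmost entry strictly greater than the inserted value down to the next row. The recording tableau Q records, in position (i, j), the step at which that cell was added to P.
  Insert 5 (step 1): P = [5];  Q = [1]
  Insert 3 (step 2): P = [3] / [5];  Q = [1] / [2]
  Insert 2 (step 3): P = [2] / [3] / [5];  Q = [1] / [2] / [3]
  Insert 4 (step 4): P = [2, 4] / [3] / [5];  Q = [1, 4] / [2] / [3]
  Insert 7 (step 5): P = [2, 4, 7] / [3] / [5];  Q = [1, 4, 5] / [2] / [3]
  Insert 9 (step 6): P = [2, 4, 7, 9] / [3] / [5];  Q = [1, 4, 5, 6] / [2] / [3]
  Insert 1 (step 7): P = [1, 4, 7, 9] / [2] / [3] / [5];  Q = [1, 4, 5, 6] / [2] / [3] / [7]
  Insert 8 (step 8): P = [1, 4, 7, 8] / [2, 9] / [3] / [5];  Q = [1, 4, 5, 6] / [2, 8] / [3] / [7]
  Insert 6 (step 9): P = [1, 4, 6, 8] / [2, 7] / [3, 9] / [5];  Q = [1, 4, 5, 6] / [2, 8] / [3, 9] / [7]
Final shape: (4, 2, 2, 1).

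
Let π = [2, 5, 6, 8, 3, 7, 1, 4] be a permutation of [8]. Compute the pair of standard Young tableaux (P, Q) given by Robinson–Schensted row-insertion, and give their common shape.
P = [1, 3, 4, 7] / [2, 6] / [5, 8];  Q = [1, 2, 3, 4] / [5, 6] / [7, 8];  common shape = (4, 2, 2)

Row-insert the values π_1, π_2, … into P one at a time, bumping the leftmost entry strictly greater than the inserted value down to the next row. The recording tableau Q records, in position (i, j), the step at which that cell was added to P.
  Insert 2 (step 1): P = [2];  Q = [1]
  Insert 5 (step 2): P = [2, 5];  Q = [1, 2]
  Insert 6 (step 3): P = [2, 5, 6];  Q = [1, 2, 3]
  Insert 8 (step 4): P = [2, 5, 6, 8];  Q = [1, 2, 3, 4]
  Insert 3 (step 5): P = [2, 3, 6, 8] / [5];  Q = [1, 2, 3, 4] / [5]
  Insert 7 (step 6): P = [2, 3, 6, 7] / [5, 8];  Q = [1, 2, 3, 4] / [5, 6]
  Insert 1 (step 7): P = [1, 3, 6, 7] / [2, 8] / [5];  Q = [1, 2, 3, 4] / [5, 6] / [7]
  Insert 4 (step 8): P = [1, 3, 4, 7] / [2, 6] / [5, 8];  Q = [1, 2, 3, 4] / [5, 6] / [7, 8]
Final shape: (4, 2, 2).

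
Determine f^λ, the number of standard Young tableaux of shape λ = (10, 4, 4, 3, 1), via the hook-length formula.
# SYT of shape (10, 4, 4, 3, 1) = 581981400

Hook-length formula: f^λ = n! / Π hook(c), product over all cells c of the Young diagram. For λ = (10, 4, 4, 3, 1), n = 22 boxes. Hook lengths by row (left-to-right, top-to-bottom): [14, 12, 11, 9, 6, 5, 4, 3, 2, 1]; [7, 5, 4, 2]; [6, 4, 3, 1]; [4, 2, 1]; [1]. Product of hooks = 1931334451200. So f^λ = 22! / 1931334451200 = 1124000727777607680000 / 1931334451200 = 581981400.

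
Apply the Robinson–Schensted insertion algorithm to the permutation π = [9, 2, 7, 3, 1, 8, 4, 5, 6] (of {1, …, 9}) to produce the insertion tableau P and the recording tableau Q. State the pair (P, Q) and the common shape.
P = [1, 3, 4, 5, 6] / [2, 8] / [7] / [9];  Q = [1, 3, 6, 8, 9] / [2, 7] / [4] / [5];  common shape = (5, 2, 1, 1)

Row-insert the values π_1, π_2, … into P one at a time, bumping the leftmost entry strictly greater than the inserted value down to the next row. The recording tableau Q records, in position (i, j), the step at which that cell was added to P.
  Insert 9 (step 1): P = [9];  Q = [1]
  Insert 2 (step 2): P = [2] / [9];  Q = [1] / [2]
  Insert 7 (step 3): P = [2, 7] / [9];  Q = [1, 3] / [2]
  Insert 3 (step 4): P = [2, 3] / [7] / [9];  Q = [1, 3] / [2] / [4]
  Insert 1 (step 5): P = [1, 3] / [2] / [7] / [9];  Q = [1, 3] / [2] / [4] / [5]
  Insert 8 (step 6): P = [1, 3, 8] / [2] / [7] / [9];  Q = [1, 3, 6] / [2] / [4] / [5]
  Insert 4 (step 7): P = [1, 3, 4] / [2, 8] / [7] / [9];  Q = [1, 3, 6] / [2, 7] / [4] / [5]
  Insert 5 (step 8): P = [1, 3, 4, 5] / [2, 8] / [7] / [9];  Q = [1, 3, 6, 8] / [2, 7] / [4] / [5]
  Insert 6 (step 9): P = [1, 3, 4, 5, 6] / [2, 8] / [7] / [9];  Q = [1, 3, 6, 8, 9] / [2, 7] / [4] / [5]
Final shape: (5, 2, 1, 1).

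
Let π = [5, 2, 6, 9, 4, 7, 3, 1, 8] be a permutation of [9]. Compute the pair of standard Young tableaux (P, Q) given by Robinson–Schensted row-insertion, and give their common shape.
P = [1, 3, 7, 8] / [2, 6, 9] / [4] / [5];  Q = [1, 3, 4, 9] / [2, 5, 6] / [7] / [8];  common shape = (4, 3, 1, 1)

Row-insert the values π_1, π_2, … into P one at a time, bumping the leftmost entry strictly greater than the inserted value down to the next row. The recording tableau Q records, in position (i, j), the step at which that cell was added to P.
  Insert 5 (step 1): P = [5];  Q = [1]
  Insert 2 (step 2): P = [2] / [5];  Q = [1] / [2]
  Insert 6 (step 3): P = [2, 6] / [5];  Q = [1, 3] / [2]
  Insert 9 (step 4): P = [2, 6, 9] / [5];  Q = [1, 3, 4] / [2]
  Insert 4 (step 5): P = [2, 4, 9] / [5, 6];  Q = [1, 3, 4] / [2, 5]
  Insert 7 (step 6): P = [2, 4, 7] / [5, 6, 9];  Q = [1, 3, 4] / [2, 5, 6]
  Insert 3 (step 7): P = [2, 3, 7] / [4, 6, 9] / [5];  Q = [1, 3, 4] / [2, 5, 6] / [7]
  Insert 1 (step 8): P = [1, 3, 7] / [2, 6, 9] / [4] / [5];  Q = [1, 3, 4] / [2, 5, 6] / [7] / [8]
  Insert 8 (step 9): P = [1, 3, 7, 8] / [2, 6, 9] / [4] / [5];  Q = [1, 3, 4, 9] / [2, 5, 6] / [7] / [8]
Final shape: (4, 3, 1, 1).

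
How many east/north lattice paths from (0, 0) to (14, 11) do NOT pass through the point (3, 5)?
Number of paths = 3764344

Total paths from (0, 0) to (14, 11): C(25, 14) = 4457400. Paths through (3, 5): (paths (0, 0) → (3, 5)) × (paths (3, 5) → (14, 11)) = C(8, 3) · C(17, 11) = 56 · 12376 = 693056. Avoidance count = 4457400 − 693056 = 3764344.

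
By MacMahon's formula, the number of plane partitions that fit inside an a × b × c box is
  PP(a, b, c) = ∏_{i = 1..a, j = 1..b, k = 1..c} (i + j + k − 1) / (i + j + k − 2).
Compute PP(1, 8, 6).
PP(1, 8, 6) = 3003

Evaluate the triple product over i = 1..1, j = 1..8, k = 1..6. The factors are (2/1) · (3/2) · (4/3) · (5/4) · (6/5) · (7/6) · (3/2) · (4/3) · … (48 factors total). The numerators and denominators telescope so the product is an integer; carrying out the multiplication exactly gives PP(1, 8, 6) = 3003.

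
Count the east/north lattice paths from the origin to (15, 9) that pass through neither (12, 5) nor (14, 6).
Number of paths = 1010140

Inclusion–exclusion. Total paths: C(24, 15) = 1307504. Through P₁: C(17, 12)·C(7, 3) = 216580. Through P₂: C(20, 14)·C(4, 1) = 155040. Since P₁ is strictly southwest of P₂, a monotone path through both must visit P₁ then P₂; paths through both = C(17, 12)·C(3, 2)·C(4, 1) = 74256. Avoid both = 1307504 − 216580 − 155040 + 74256 = 1010140.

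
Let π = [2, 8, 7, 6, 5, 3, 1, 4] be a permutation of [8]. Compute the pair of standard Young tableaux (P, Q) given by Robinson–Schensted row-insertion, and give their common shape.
P = [1, 3, 4] / [2] / [5] / [6] / [7] / [8];  Q = [1, 2, 8] / [3] / [4] / [5] / [6] / [7];  common shape = (3, 1, 1, 1, 1, 1)

Row-insert the values π_1, π_2, … into P one at a time, bumping the leftmost entry strictly greater than the inserted value down to the next row. The recording tableau Q records, in position (i, j), the step at which that cell was added to P.
  Insert 2 (step 1): P = [2];  Q = [1]
  Insert 8 (step 2): P = [2, 8];  Q = [1, 2]
  Insert 7 (step 3): P = [2, 7] / [8];  Q = [1, 2] / [3]
  Insert 6 (step 4): P = [2, 6] / [7] / [8];  Q = [1, 2] / [3] / [4]
  Insert 5 (step 5): P = [2, 5] / [6] / [7] / [8];  Q = [1, 2] / [3] / [4] / [5]
  Insert 3 (step 6): P = [2, 3] / [5] / [6] / [7] / [8];  Q = [1, 2] / [3] / [4] / [5] / [6]
  Insert 1 (step 7): P = [1, 3] / [2] / [5] / [6] / [7] / [8];  Q = [1, 2] / [3] / [4] / [5] / [6] / [7]
  Insert 4 (step 8): P = [1, 3, 4] / [2] / [5] / [6] / [7] / [8];  Q = [1, 2, 8] / [3] / [4] / [5] / [6] / [7]
Final shape: (3, 1, 1, 1, 1, 1).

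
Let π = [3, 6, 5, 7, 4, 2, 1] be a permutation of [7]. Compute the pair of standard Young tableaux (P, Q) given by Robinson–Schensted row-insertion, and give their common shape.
P = [1, 4, 7] / [2] / [3] / [5] / [6];  Q = [1, 2, 4] / [3] / [5] / [6] / [7];  common shape = (3, 1, 1, 1, 1)

Row-insert the values π_1, π_2, … into P one at a time, bumping the leftmost entry strictly greater than the inserted value down to the next row. The recording tableau Q records, in position (i, j), the step at which that cell was added to P.
  Insert 3 (step 1): P = [3];  Q = [1]
  Insert 6 (step 2): P = [3, 6];  Q = [1, 2]
  Insert 5 (step 3): P = [3, 5] / [6];  Q = [1, 2] / [3]
  Insert 7 (step 4): P = [3, 5, 7] / [6];  Q = [1, 2, 4] / [3]
  Insert 4 (step 5): P = [3, 4, 7] / [5] / [6];  Q = [1, 2, 4] / [3] / [5]
  Insert 2 (step 6): P = [2, 4, 7] / [3] / [5] / [6];  Q = [1, 2, 4] / [3] / [5] / [6]
  Insert 1 (step 7): P = [1, 4, 7] / [2] / [3] / [5] / [6];  Q = [1, 2, 4] / [3] / [5] / [6] / [7]
Final shape: (3, 1, 1, 1, 1).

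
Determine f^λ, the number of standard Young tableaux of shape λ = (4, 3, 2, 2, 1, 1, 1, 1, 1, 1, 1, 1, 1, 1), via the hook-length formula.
# SYT of shape (4, 3, 2, 2, 1, 1, 1, 1, 1, 1, 1, 1, 1, 1) = 2457840

Hook-length formula: f^λ = n! / Π hook(c), product over all cells c of the Young diagram. For λ = (4, 3, 2, 2, 1, 1, 1, 1, 1, 1, 1, 1, 1, 1), n = 21 boxes. Hook lengths by row (left-to-right, top-to-bottom): [17, 6, 3, 1]; [15, 4, 1]; [13, 2]; [12, 1]; [10]; [9]; [8]; [7]; [6]; [5]; [4]; [3]; [2]; [1]. Product of hooks = 20786927616000. So f^λ = 21! / 20786927616000 = 51090942171709440000 / 20786927616000 = 2457840.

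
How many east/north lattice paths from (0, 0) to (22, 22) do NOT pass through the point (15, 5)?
Number of paths = 2098732967304

Total paths from (0, 0) to (22, 22): C(44, 22) = 2104098963720. Paths through (15, 5): (paths (0, 0) → (15, 5)) × (paths (15, 5) → (22, 22)) = C(20, 15) · C(24, 7) = 15504 · 346104 = 5365996416. Avoidance count = 2104098963720 − 5365996416 = 2098732967304.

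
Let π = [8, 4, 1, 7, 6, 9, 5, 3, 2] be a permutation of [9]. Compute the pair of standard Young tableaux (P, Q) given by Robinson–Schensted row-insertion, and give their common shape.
P = [1, 2, 9] / [3, 5] / [4] / [6] / [7] / [8];  Q = [1, 4, 6] / [2, 5] / [3] / [7] / [8] / [9];  common shape = (3, 2, 1, 1, 1, 1)

Row-insert the values π_1, π_2, … into P one at a time, bumping the leftmost entry strictly greater than the inserted value down to the next row. The recording tableau Q records, in position (i, j), the step at which that cell was added to P.
  Insert 8 (step 1): P = [8];  Q = [1]
  Insert 4 (step 2): P = [4] / [8];  Q = [1] / [2]
  Insert 1 (step 3): P = [1] / [4] / [8];  Q = [1] / [2] / [3]
  Insert 7 (step 4): P = [1, 7] / [4] / [8];  Q = [1, 4] / [2] / [3]
  Insert 6 (step 5): P = [1, 6] / [4, 7] / [8];  Q = [1, 4] / [2, 5] / [3]
  Insert 9 (step 6): P = [1, 6, 9] / [4, 7] / [8];  Q = [1, 4, 6] / [2, 5] / [3]
  Insert 5 (step 7): P = [1, 5, 9] / [4, 6] / [7] / [8];  Q = [1, 4, 6] / [2, 5] / [3] / [7]
  Insert 3 (step 8): P = [1, 3, 9] / [4, 5] / [6] / [7] / [8];  Q = [1, 4, 6] / [2, 5] / [3] / [7] / [8]
  Insert 2 (step 9): P = [1, 2, 9] / [3, 5] / [4] / [6] / [7] / [8];  Q = [1, 4, 6] / [2, 5] / [3] / [7] / [8] / [9]
Final shape: (3, 2, 1, 1, 1, 1).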